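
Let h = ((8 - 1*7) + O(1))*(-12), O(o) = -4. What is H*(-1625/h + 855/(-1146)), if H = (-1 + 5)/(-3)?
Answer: 315505/5157 ≈ 61.180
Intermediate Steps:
H = -4/3 (H = -⅓*4 = -4/3 ≈ -1.3333)
h = 36 (h = ((8 - 1*7) - 4)*(-12) = ((8 - 7) - 4)*(-12) = (1 - 4)*(-12) = -3*(-12) = 36)
H*(-1625/h + 855/(-1146)) = -4*(-1625/36 + 855/(-1146))/3 = -4*(-1625*1/36 + 855*(-1/1146))/3 = -4*(-1625/36 - 285/382)/3 = -4/3*(-315505/6876) = 315505/5157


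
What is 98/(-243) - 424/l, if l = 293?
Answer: -131746/71199 ≈ -1.8504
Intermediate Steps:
98/(-243) - 424/l = 98/(-243) - 424/293 = 98*(-1/243) - 424*1/293 = -98/243 - 424/293 = -131746/71199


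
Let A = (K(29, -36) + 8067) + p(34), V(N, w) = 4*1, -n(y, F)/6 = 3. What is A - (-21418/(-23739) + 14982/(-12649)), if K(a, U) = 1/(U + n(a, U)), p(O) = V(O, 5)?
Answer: 43624720190809/5404942998 ≈ 8071.3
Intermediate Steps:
n(y, F) = -18 (n(y, F) = -6*3 = -18)
V(N, w) = 4
p(O) = 4
K(a, U) = 1/(-18 + U) (K(a, U) = 1/(U - 18) = 1/(-18 + U))
A = 435833/54 (A = (1/(-18 - 36) + 8067) + 4 = (1/(-54) + 8067) + 4 = (-1/54 + 8067) + 4 = 435617/54 + 4 = 435833/54 ≈ 8071.0)
A - (-21418/(-23739) + 14982/(-12649)) = 435833/54 - (-21418/(-23739) + 14982/(-12649)) = 435833/54 - (-21418*(-1/23739) + 14982*(-1/12649)) = 435833/54 - (21418/23739 - 14982/12649) = 435833/54 - 1*(-84741416/300274611) = 435833/54 + 84741416/300274611 = 43624720190809/5404942998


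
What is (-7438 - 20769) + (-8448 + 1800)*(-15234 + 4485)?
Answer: 71431145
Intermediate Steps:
(-7438 - 20769) + (-8448 + 1800)*(-15234 + 4485) = -28207 - 6648*(-10749) = -28207 + 71459352 = 71431145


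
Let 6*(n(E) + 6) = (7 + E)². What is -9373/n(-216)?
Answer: -8034/6235 ≈ -1.2885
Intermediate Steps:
n(E) = -6 + (7 + E)²/6
-9373/n(-216) = -9373/(-6 + (7 - 216)²/6) = -9373/(-6 + (⅙)*(-209)²) = -9373/(-6 + (⅙)*43681) = -9373/(-6 + 43681/6) = -9373/43645/6 = -9373*6/43645 = -8034/6235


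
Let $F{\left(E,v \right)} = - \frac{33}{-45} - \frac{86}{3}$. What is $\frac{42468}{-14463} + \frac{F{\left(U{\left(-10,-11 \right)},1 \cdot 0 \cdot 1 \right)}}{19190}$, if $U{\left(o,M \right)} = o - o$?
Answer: $- \frac{452980511}{154191650} \approx -2.9378$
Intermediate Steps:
$U{\left(o,M \right)} = 0$
$F{\left(E,v \right)} = - \frac{419}{15}$ ($F{\left(E,v \right)} = \left(-33\right) \left(- \frac{1}{45}\right) - \frac{86}{3} = \frac{11}{15} - \frac{86}{3} = - \frac{419}{15}$)
$\frac{42468}{-14463} + \frac{F{\left(U{\left(-10,-11 \right)},1 \cdot 0 \cdot 1 \right)}}{19190} = \frac{42468}{-14463} - \frac{419}{15 \cdot 19190} = 42468 \left(- \frac{1}{14463}\right) - \frac{419}{287850} = - \frac{14156}{4821} - \frac{419}{287850} = - \frac{452980511}{154191650}$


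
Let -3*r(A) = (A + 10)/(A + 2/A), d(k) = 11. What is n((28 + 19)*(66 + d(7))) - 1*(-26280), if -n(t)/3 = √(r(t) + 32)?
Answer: 26280 - √5431805170493137/4365721 ≈ 26263.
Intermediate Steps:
r(A) = -(10 + A)/(3*(A + 2/A)) (r(A) = -(A + 10)/(3*(A + 2/A)) = -(10 + A)/(3*(A + 2/A)))
n(t) = -3*√(32 - t*(10 + t)/(6 + 3*t²)) (n(t) = -3*√(-t*(10 + t)/(6 + 3*t²) + 32) = -3*√(32 - t*(10 + t)/(6 + 3*t²)))
n((28 + 19)*(66 + d(7))) - 1*(-26280) = -√3*√((192 - 10*(28 + 19)*(66 + 11) + 95*((28 + 19)*(66 + 11))²)/(2 + ((28 + 19)*(66 + 11))²)) - 1*(-26280) = -√3*√((192 - 470*77 + 95*(47*77)²)/(2 + (47*77)²)) + 26280 = -√3*√((192 - 10*3619 + 95*3619²)/(2 + 3619²)) + 26280 = -√3*√((192 - 36190 + 95*13097161)/(2 + 13097161)) + 26280 = -√3*√((192 - 36190 + 1244230295)/13097163) + 26280 = -√3*√((1/13097163)*1244194297) + 26280 = -√3*√(1244194297/13097163) + 26280 = -√3*√16295415511479411/13097163 + 26280 = -√5431805170493137/4365721 + 26280 = 26280 - √5431805170493137/4365721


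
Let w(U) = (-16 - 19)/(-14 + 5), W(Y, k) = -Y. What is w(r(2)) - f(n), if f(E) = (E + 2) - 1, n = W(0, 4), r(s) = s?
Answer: 26/9 ≈ 2.8889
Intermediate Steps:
n = 0 (n = -1*0 = 0)
f(E) = 1 + E (f(E) = (2 + E) - 1 = 1 + E)
w(U) = 35/9 (w(U) = -35/(-9) = -35*(-⅑) = 35/9)
w(r(2)) - f(n) = 35/9 - (1 + 0) = 35/9 - 1*1 = 35/9 - 1 = 26/9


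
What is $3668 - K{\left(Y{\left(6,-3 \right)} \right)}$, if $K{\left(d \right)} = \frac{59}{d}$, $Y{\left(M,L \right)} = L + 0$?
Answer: $\frac{11063}{3} \approx 3687.7$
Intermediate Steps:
$Y{\left(M,L \right)} = L$
$3668 - K{\left(Y{\left(6,-3 \right)} \right)} = 3668 - \frac{59}{-3} = 3668 - 59 \left(- \frac{1}{3}\right) = 3668 - - \frac{59}{3} = 3668 + \frac{59}{3} = \frac{11063}{3}$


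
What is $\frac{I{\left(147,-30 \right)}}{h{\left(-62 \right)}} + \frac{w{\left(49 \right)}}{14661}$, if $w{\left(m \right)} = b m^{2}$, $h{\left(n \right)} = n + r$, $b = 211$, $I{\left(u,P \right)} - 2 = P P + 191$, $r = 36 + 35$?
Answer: $\frac{2287108}{14661} \approx 156.0$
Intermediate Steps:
$r = 71$
$I{\left(u,P \right)} = 193 + P^{2}$ ($I{\left(u,P \right)} = 2 + \left(P P + 191\right) = 2 + \left(P^{2} + 191\right) = 2 + \left(191 + P^{2}\right) = 193 + P^{2}$)
$h{\left(n \right)} = 71 + n$ ($h{\left(n \right)} = n + 71 = 71 + n$)
$w{\left(m \right)} = 211 m^{2}$
$\frac{I{\left(147,-30 \right)}}{h{\left(-62 \right)}} + \frac{w{\left(49 \right)}}{14661} = \frac{193 + \left(-30\right)^{2}}{71 - 62} + \frac{211 \cdot 49^{2}}{14661} = \frac{193 + 900}{9} + 211 \cdot 2401 \cdot \frac{1}{14661} = 1093 \cdot \frac{1}{9} + 506611 \cdot \frac{1}{14661} = \frac{1093}{9} + \frac{506611}{14661} = \frac{2287108}{14661}$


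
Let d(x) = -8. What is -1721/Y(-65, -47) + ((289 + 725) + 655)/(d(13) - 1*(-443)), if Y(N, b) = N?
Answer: 171424/5655 ≈ 30.314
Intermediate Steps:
-1721/Y(-65, -47) + ((289 + 725) + 655)/(d(13) - 1*(-443)) = -1721/(-65) + ((289 + 725) + 655)/(-8 - 1*(-443)) = -1721*(-1/65) + (1014 + 655)/(-8 + 443) = 1721/65 + 1669/435 = 171424/5655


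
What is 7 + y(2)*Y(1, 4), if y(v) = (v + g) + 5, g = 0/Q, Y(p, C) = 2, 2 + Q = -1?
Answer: 21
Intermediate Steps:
Q = -3 (Q = -2 - 1 = -3)
g = 0 (g = 0/(-3) = 0*(-1/3) = 0)
y(v) = 5 + v (y(v) = (v + 0) + 5 = v + 5 = 5 + v)
7 + y(2)*Y(1, 4) = 7 + (5 + 2)*2 = 7 + 7*2 = 7 + 14 = 21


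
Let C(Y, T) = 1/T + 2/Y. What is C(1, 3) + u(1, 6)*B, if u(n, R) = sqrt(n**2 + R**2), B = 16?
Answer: 7/3 + 16*sqrt(37) ≈ 99.657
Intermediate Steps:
C(Y, T) = 1/T + 2/Y
u(n, R) = sqrt(R**2 + n**2)
C(1, 3) + u(1, 6)*B = (1/3 + 2/1) + sqrt(6**2 + 1**2)*16 = (1/3 + 2*1) + sqrt(36 + 1)*16 = (1/3 + 2) + sqrt(37)*16 = 7/3 + 16*sqrt(37)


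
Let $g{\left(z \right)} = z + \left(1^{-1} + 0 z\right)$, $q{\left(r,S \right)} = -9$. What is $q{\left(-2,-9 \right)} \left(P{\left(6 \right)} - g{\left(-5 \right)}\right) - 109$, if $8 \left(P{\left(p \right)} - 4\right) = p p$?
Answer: $- \frac{443}{2} \approx -221.5$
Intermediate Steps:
$P{\left(p \right)} = 4 + \frac{p^{2}}{8}$ ($P{\left(p \right)} = 4 + \frac{p p}{8} = 4 + \frac{p^{2}}{8}$)
$g{\left(z \right)} = 1 + z$ ($g{\left(z \right)} = z + \left(1 + 0\right) = z + 1 = 1 + z$)
$q{\left(-2,-9 \right)} \left(P{\left(6 \right)} - g{\left(-5 \right)}\right) - 109 = - 9 \left(\left(4 + \frac{6^{2}}{8}\right) - \left(1 - 5\right)\right) - 109 = - 9 \left(\left(4 + \frac{1}{8} \cdot 36\right) - -4\right) - 109 = - 9 \left(\left(4 + \frac{9}{2}\right) + 4\right) - 109 = - 9 \left(\frac{17}{2} + 4\right) - 109 = \left(-9\right) \frac{25}{2} - 109 = - \frac{225}{2} - 109 = - \frac{443}{2}$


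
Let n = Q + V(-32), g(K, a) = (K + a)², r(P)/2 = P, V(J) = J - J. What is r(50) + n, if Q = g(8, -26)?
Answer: 424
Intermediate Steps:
V(J) = 0
r(P) = 2*P
Q = 324 (Q = (8 - 26)² = (-18)² = 324)
n = 324 (n = 324 + 0 = 324)
r(50) + n = 2*50 + 324 = 100 + 324 = 424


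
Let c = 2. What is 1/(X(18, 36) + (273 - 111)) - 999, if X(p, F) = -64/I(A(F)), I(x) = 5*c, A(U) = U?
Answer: -777217/778 ≈ -998.99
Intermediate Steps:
I(x) = 10 (I(x) = 5*2 = 10)
X(p, F) = -32/5 (X(p, F) = -64/10 = -64*⅒ = -32/5)
1/(X(18, 36) + (273 - 111)) - 999 = 1/(-32/5 + (273 - 111)) - 999 = 1/(-32/5 + 162) - 999 = 1/(778/5) - 999 = 5/778 - 999 = -777217/778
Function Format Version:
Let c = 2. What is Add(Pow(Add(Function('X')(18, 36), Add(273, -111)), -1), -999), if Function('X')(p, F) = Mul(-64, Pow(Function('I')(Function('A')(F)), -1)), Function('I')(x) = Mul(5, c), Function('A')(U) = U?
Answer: Rational(-777217, 778) ≈ -998.99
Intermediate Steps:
Function('I')(x) = 10 (Function('I')(x) = Mul(5, 2) = 10)
Function('X')(p, F) = Rational(-32, 5) (Function('X')(p, F) = Mul(-64, Pow(10, -1)) = Mul(-64, Rational(1, 10)) = Rational(-32, 5))
Add(Pow(Add(Function('X')(18, 36), Add(273, -111)), -1), -999) = Add(Pow(Add(Rational(-32, 5), Add(273, -111)), -1), -999) = Add(Pow(Add(Rational(-32, 5), 162), -1), -999) = Add(Pow(Rational(778, 5), -1), -999) = Add(Rational(5, 778), -999) = Rational(-777217, 778)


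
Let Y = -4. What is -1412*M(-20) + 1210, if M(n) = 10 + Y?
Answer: -7262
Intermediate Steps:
M(n) = 6 (M(n) = 10 - 4 = 6)
-1412*M(-20) + 1210 = -1412*6 + 1210 = -8472 + 1210 = -7262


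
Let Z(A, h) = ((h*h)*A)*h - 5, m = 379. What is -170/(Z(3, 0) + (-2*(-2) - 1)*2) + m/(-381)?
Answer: -65149/381 ≈ -170.99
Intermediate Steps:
Z(A, h) = -5 + A*h³ (Z(A, h) = (h²*A)*h - 5 = (A*h²)*h - 5 = A*h³ - 5 = -5 + A*h³)
-170/(Z(3, 0) + (-2*(-2) - 1)*2) + m/(-381) = -170/((-5 + 3*0³) + (-2*(-2) - 1)*2) + 379/(-381) = -170/((-5 + 3*0) + (4 - 1)*2) + 379*(-1/381) = -170/((-5 + 0) + 3*2) - 379/381 = -170/(-5 + 6) - 379/381 = -170/1 - 379/381 = -170*1 - 379/381 = -170 - 379/381 = -65149/381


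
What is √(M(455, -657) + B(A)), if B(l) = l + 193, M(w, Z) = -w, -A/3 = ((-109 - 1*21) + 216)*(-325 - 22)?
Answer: 4*√5579 ≈ 298.77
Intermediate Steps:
A = 89526 (A = -3*((-109 - 1*21) + 216)*(-325 - 22) = -3*((-109 - 21) + 216)*(-347) = -3*(-130 + 216)*(-347) = -258*(-347) = -3*(-29842) = 89526)
B(l) = 193 + l
√(M(455, -657) + B(A)) = √(-1*455 + (193 + 89526)) = √(-455 + 89719) = √89264 = 4*√5579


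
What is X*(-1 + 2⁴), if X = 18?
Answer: 270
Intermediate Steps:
X*(-1 + 2⁴) = 18*(-1 + 2⁴) = 18*(-1 + 16) = 18*15 = 270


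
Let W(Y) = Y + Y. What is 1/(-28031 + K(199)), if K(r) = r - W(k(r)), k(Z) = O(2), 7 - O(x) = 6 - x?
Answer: -1/27838 ≈ -3.5922e-5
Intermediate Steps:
O(x) = 1 + x (O(x) = 7 - (6 - x) = 7 + (-6 + x) = 1 + x)
k(Z) = 3 (k(Z) = 1 + 2 = 3)
W(Y) = 2*Y
K(r) = -6 + r (K(r) = r - 2*3 = r - 1*6 = r - 6 = -6 + r)
1/(-28031 + K(199)) = 1/(-28031 + (-6 + 199)) = 1/(-28031 + 193) = 1/(-27838) = -1/27838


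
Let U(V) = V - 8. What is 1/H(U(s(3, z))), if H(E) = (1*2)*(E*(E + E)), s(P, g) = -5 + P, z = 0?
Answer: 1/400 ≈ 0.0025000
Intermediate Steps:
U(V) = -8 + V
H(E) = 4*E² (H(E) = 2*(E*(2*E)) = 2*(2*E²) = 4*E²)
1/H(U(s(3, z))) = 1/(4*(-8 + (-5 + 3))²) = 1/(4*(-8 - 2)²) = 1/(4*(-10)²) = 1/(4*100) = 1/400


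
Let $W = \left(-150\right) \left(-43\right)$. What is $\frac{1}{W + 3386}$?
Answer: $\frac{1}{9836} \approx 0.00010167$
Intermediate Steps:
$W = 6450$
$\frac{1}{W + 3386} = \frac{1}{6450 + 3386} = \frac{1}{9836}$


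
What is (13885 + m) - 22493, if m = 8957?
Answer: 349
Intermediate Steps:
(13885 + m) - 22493 = (13885 + 8957) - 22493 = 22842 - 22493 = 349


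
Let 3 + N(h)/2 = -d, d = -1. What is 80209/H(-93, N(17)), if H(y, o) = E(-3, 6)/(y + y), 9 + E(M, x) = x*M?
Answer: 4972958/9 ≈ 5.5255e+5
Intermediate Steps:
E(M, x) = -9 + M*x (E(M, x) = -9 + x*M = -9 + M*x)
N(h) = -4 (N(h) = -6 + 2*(-1*(-1)) = -6 + 2*1 = -6 + 2 = -4)
H(y, o) = -27/(2*y) (H(y, o) = (-9 - 3*6)/(y + y) = (-9 - 18)/((2*y)) = -27/(2*y))
80209/H(-93, N(17)) = 80209/((-27/2/(-93))) = 80209/((-27/2*(-1/93))) = 80209/(9/62) = 80209*(62/9) = 4972958/9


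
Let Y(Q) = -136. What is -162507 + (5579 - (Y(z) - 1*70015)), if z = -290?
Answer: -86777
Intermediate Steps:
-162507 + (5579 - (Y(z) - 1*70015)) = -162507 + (5579 - (-136 - 1*70015)) = -162507 + (5579 - (-136 - 70015)) = -162507 + (5579 - 1*(-70151)) = -162507 + (5579 + 70151) = -162507 + 75730 = -86777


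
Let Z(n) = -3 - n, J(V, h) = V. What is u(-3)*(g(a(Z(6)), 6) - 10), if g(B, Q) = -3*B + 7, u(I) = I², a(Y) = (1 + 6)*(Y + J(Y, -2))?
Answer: 3375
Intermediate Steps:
a(Y) = 14*Y (a(Y) = (1 + 6)*(Y + Y) = 7*(2*Y) = 14*Y)
g(B, Q) = 7 - 3*B
u(-3)*(g(a(Z(6)), 6) - 10) = (-3)²*((7 - 42*(-3 - 1*6)) - 10) = 9*((7 - 42*(-3 - 6)) - 10) = 9*((7 - 42*(-9)) - 10) = 9*((7 - 3*(-126)) - 10) = 9*((7 + 378) - 10) = 9*(385 - 10) = 9*375 = 3375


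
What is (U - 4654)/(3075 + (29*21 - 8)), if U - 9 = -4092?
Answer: -8737/3676 ≈ -2.3768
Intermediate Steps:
U = -4083 (U = 9 - 4092 = -4083)
(U - 4654)/(3075 + (29*21 - 8)) = (-4083 - 4654)/(3075 + (29*21 - 8)) = -8737/(3075 + (609 - 8)) = -8737/(3075 + 601) = -8737/3676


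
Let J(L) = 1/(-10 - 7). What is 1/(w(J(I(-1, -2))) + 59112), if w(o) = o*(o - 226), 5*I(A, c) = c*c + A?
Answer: 289/17087211 ≈ 1.6913e-5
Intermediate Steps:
I(A, c) = A/5 + c**2/5 (I(A, c) = (c*c + A)/5 = (c**2 + A)/5 = (A + c**2)/5 = A/5 + c**2/5)
J(L) = -1/17 (J(L) = 1/(-17) = -1/17)
w(o) = o*(-226 + o)
1/(w(J(I(-1, -2))) + 59112) = 1/(-(-226 - 1/17)/17 + 59112) = 1/(-1/17*(-3843/17) + 59112) = 1/(3843/289 + 59112) = 1/(17087211/289) = 289/17087211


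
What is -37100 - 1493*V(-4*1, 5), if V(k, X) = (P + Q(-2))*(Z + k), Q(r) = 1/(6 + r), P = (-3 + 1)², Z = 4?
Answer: -37100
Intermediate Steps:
P = 4 (P = (-2)² = 4)
V(k, X) = 17 + 17*k/4 (V(k, X) = (4 + 1/(6 - 2))*(4 + k) = (4 + 1/4)*(4 + k) = (4 + ¼)*(4 + k) = 17*(4 + k)/4 = 17 + 17*k/4)
-37100 - 1493*V(-4*1, 5) = -37100 - 1493*(17 + 17*(-4*1)/4) = -37100 - 1493*(17 + (17/4)*(-4)) = -37100 - 1493*(17 - 17) = -37100 - 1493*0 = -37100 + 0 = -37100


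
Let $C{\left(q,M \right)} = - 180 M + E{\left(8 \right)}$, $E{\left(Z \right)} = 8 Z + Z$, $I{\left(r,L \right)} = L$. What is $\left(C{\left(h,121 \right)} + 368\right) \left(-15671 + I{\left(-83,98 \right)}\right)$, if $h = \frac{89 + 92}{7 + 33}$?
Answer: $332327820$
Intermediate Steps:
$E{\left(Z \right)} = 9 Z$
$h = \frac{181}{40} \approx 4.525$
$C{\left(q,M \right)} = 72 - 180 M$ ($C{\left(q,M \right)} = - 180 M + 9 \cdot 8 = - 180 M + 72 = 72 - 180 M$)
$\left(C{\left(h,121 \right)} + 368\right) \left(-15671 + I{\left(-83,98 \right)}\right) = \left(\left(72 - 21780\right) + 368\right) \left(-15671 + 98\right) = \left(\left(72 - 21780\right) + 368\right) \left(-15573\right) = \left(-21708 + 368\right) \left(-15573\right) = \left(-21340\right) \left(-15573\right) = 332327820$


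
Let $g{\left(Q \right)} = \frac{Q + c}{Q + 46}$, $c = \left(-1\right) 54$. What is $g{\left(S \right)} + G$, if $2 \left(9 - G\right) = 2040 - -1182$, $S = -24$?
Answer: $- \frac{17661}{11} \approx -1605.5$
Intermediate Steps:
$c = -54$
$g{\left(Q \right)} = \frac{-54 + Q}{46 + Q}$ ($g{\left(Q \right)} = \frac{Q - 54}{Q + 46} = \frac{-54 + Q}{46 + Q}$)
$G = -1602$ ($G = 9 - \frac{2040 - -1182}{2} = 9 - \frac{2040 + 1182}{2} = 9 - 1611 = -1602$)
$g{\left(S \right)} + G = \frac{-54 - 24}{46 - 24} - 1602 = \frac{1}{22} \left(-78\right) - 1602 = - \frac{39}{11} - 1602 = - \frac{17661}{11}$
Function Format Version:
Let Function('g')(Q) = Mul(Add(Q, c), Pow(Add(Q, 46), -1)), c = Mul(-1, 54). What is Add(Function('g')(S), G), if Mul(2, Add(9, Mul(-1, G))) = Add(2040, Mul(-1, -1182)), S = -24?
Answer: Rational(-17661, 11) ≈ -1605.5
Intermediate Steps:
c = -54
Function('g')(Q) = Mul(Pow(Add(46, Q), -1), Add(-54, Q)) (Function('g')(Q) = Mul(Add(Q, -54), Pow(Add(Q, 46), -1)) = Mul(Add(-54, Q), Pow(Add(46, Q), -1)) = Mul(Pow(Add(46, Q), -1), Add(-54, Q)))
G = -1602 (G = Add(9, Mul(Rational(-1, 2), Add(2040, Mul(-1, -1182)))) = Add(9, Mul(Rational(-1, 2), Add(2040, 1182))) = Add(9, Mul(Rational(-1, 2), 3222)) = Add(9, -1611) = -1602)
Add(Function('g')(S), G) = Add(Mul(Pow(Add(46, -24), -1), Add(-54, -24)), -1602) = Add(Mul(Pow(22, -1), -78), -1602) = Add(Mul(Rational(1, 22), -78), -1602) = Add(Rational(-39, 11), -1602) = Rational(-17661, 11)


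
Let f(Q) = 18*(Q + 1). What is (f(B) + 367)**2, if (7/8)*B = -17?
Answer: 61009/49 ≈ 1245.1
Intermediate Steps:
B = -136/7 (B = (8/7)*(-17) = -136/7 ≈ -19.429)
f(Q) = 18 + 18*Q (f(Q) = 18*(1 + Q) = 18 + 18*Q)
(f(B) + 367)**2 = ((18 + 18*(-136/7)) + 367)**2 = ((18 - 2448/7) + 367)**2 = (-2322/7 + 367)**2 = (247/7)**2 = 61009/49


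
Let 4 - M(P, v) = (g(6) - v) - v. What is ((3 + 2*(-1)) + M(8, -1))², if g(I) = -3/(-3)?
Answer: 4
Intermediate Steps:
g(I) = 1 (g(I) = -3*(-⅓) = 1)
M(P, v) = 3 + 2*v (M(P, v) = 4 - ((1 - v) - v) = 4 - (1 - 2*v) = 4 + (-1 + 2*v) = 3 + 2*v)
((3 + 2*(-1)) + M(8, -1))² = ((3 + 2*(-1)) + (3 + 2*(-1)))² = ((3 - 2) + (3 - 2))² = (1 + 1)² = 2² = 4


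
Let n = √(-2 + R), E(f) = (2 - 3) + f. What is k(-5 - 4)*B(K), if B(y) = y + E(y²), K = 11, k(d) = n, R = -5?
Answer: 131*I*√7 ≈ 346.59*I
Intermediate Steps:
E(f) = -1 + f
n = I*√7 (n = √(-2 - 5) = √(-7) = I*√7 ≈ 2.6458*I)
k(d) = I*√7
B(y) = -1 + y + y² (B(y) = y + (-1 + y²) = -1 + y + y²)
k(-5 - 4)*B(K) = (I*√7)*(-1 + 11 + 11²) = (I*√7)*(-1 + 11 + 121) = (I*√7)*131 = 131*I*√7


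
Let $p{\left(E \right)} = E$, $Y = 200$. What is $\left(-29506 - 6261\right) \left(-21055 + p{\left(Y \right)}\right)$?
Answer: $745920785$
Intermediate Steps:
$\left(-29506 - 6261\right) \left(-21055 + p{\left(Y \right)}\right) = \left(-29506 - 6261\right) \left(-21055 + 200\right) = \left(-35767\right) \left(-20855\right) = 745920785$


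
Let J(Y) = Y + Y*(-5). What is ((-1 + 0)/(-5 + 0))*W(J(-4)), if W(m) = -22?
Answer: -22/5 ≈ -4.4000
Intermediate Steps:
J(Y) = -4*Y (J(Y) = Y - 5*Y = -4*Y)
((-1 + 0)/(-5 + 0))*W(J(-4)) = ((-1 + 0)/(-5 + 0))*(-22) = -1/(-5)*(-22) = -1*(-⅕)*(-22) = (⅕)*(-22) = -22/5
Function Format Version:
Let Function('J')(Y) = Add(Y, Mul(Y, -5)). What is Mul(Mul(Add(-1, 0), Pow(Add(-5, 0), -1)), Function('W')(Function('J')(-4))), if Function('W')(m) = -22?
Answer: Rational(-22, 5) ≈ -4.4000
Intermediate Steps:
Function('J')(Y) = Mul(-4, Y) (Function('J')(Y) = Add(Y, Mul(-5, Y)) = Mul(-4, Y))
Mul(Mul(Add(-1, 0), Pow(Add(-5, 0), -1)), Function('W')(Function('J')(-4))) = Mul(Mul(Add(-1, 0), Pow(Add(-5, 0), -1)), -22) = Mul(Mul(-1, Pow(-5, -1)), -22) = Mul(Mul(-1, Rational(-1, 5)), -22) = Mul(Rational(1, 5), -22) = Rational(-22, 5)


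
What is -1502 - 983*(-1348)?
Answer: 1323582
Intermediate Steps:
-1502 - 983*(-1348) = -1502 + 1325084 = 1323582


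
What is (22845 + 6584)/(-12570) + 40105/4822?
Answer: 90553303/15153135 ≈ 5.9759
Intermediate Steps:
(22845 + 6584)/(-12570) + 40105/4822 = 29429*(-1/12570) + 40105*(1/4822) = -29429/12570 + 40105/4822 = 90553303/15153135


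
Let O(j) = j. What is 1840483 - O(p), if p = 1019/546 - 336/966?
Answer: 23112766445/12558 ≈ 1.8405e+6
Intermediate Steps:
p = 19069/12558 (p = 1019*(1/546) - 336*1/966 = 1019/546 - 8/23 = 19069/12558 ≈ 1.5185)
1840483 - O(p) = 1840483 - 1*19069/12558 = 1840483 - 19069/12558 = 23112766445/12558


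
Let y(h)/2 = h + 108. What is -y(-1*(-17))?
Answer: -250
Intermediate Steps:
y(h) = 216 + 2*h (y(h) = 2*(h + 108) = 2*(108 + h) = 216 + 2*h)
-y(-1*(-17)) = -(216 + 2*(-1*(-17))) = -(216 + 2*17) = -(216 + 34) = -1*250 = -250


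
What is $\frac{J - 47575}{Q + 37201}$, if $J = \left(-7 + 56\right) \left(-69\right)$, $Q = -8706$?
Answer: $- \frac{50956}{28495} \approx -1.7882$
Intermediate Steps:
$J = -3381$ ($J = 49 \left(-69\right) = -3381$)
$\frac{J - 47575}{Q + 37201} = \frac{-3381 - 47575}{-8706 + 37201} = - \frac{50956}{28495}$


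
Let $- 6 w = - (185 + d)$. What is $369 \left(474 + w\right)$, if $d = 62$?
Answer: $\frac{380193}{2} \approx 1.901 \cdot 10^{5}$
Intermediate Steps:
$w = \frac{247}{6}$ ($w = - \frac{\left(-1\right) \left(185 + 62\right)}{6} = - \frac{\left(-1\right) 247}{6} = \left(- \frac{1}{6}\right) \left(-247\right) = \frac{247}{6} \approx 41.167$)
$369 \left(474 + w\right) = 369 \left(474 + \frac{247}{6}\right) = 369 \cdot \frac{3091}{6} = \frac{380193}{2}$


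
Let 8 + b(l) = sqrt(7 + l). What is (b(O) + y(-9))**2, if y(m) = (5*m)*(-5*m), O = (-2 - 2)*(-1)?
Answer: (2033 - sqrt(11))**2 ≈ 4.1196e+6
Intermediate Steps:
O = 4 (O = -4*(-1) = 4)
b(l) = -8 + sqrt(7 + l)
y(m) = -25*m**2
(b(O) + y(-9))**2 = ((-8 + sqrt(7 + 4)) - 25*(-9)**2)**2 = ((-8 + sqrt(11)) - 25*81)**2 = ((-8 + sqrt(11)) - 2025)**2 = (-2033 + sqrt(11))**2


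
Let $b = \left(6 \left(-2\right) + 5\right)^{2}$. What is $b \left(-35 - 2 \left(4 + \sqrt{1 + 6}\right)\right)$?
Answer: $-2107 - 98 \sqrt{7} \approx -2366.3$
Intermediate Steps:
$b = 49$ ($b = \left(-12 + 5\right)^{2} = \left(-7\right)^{2} = 49$)
$b \left(-35 - 2 \left(4 + \sqrt{1 + 6}\right)\right) = 49 \left(-35 - 2 \left(4 + \sqrt{1 + 6}\right)\right) = 49 \left(-35 - 2 \left(4 + \sqrt{7}\right)\right) = 49 \left(-35 - \left(8 + 2 \sqrt{7}\right)\right) = 49 \left(-43 - 2 \sqrt{7}\right) = -2107 - 98 \sqrt{7}$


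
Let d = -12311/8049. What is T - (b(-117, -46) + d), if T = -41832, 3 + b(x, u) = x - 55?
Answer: -335284882/8049 ≈ -41656.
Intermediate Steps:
d = -12311/8049 (d = -12311*1/8049 = -12311/8049 ≈ -1.5295)
b(x, u) = -58 + x (b(x, u) = -3 + (x - 55) = -3 + (-55 + x) = -58 + x)
T - (b(-117, -46) + d) = -41832 - ((-58 - 117) - 12311/8049) = -41832 - (-175 - 12311/8049) = -41832 - 1*(-1420886/8049) = -41832 + 1420886/8049 = -335284882/8049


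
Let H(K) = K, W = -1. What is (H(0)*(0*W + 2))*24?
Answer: 0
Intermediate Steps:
(H(0)*(0*W + 2))*24 = (0*(0*(-1) + 2))*24 = (0*(0 + 2))*24 = (0*2)*24 = 0*24 = 0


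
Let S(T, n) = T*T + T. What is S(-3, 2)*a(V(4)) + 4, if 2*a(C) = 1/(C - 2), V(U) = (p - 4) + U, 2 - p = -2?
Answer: 11/2 ≈ 5.5000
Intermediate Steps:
p = 4 (p = 2 - 1*(-2) = 2 + 2 = 4)
S(T, n) = T + T**2 (S(T, n) = T**2 + T = T + T**2)
V(U) = U (V(U) = (4 - 4) + U = 0 + U = U)
a(C) = 1/(2*(-2 + C)) (a(C) = 1/(2*(C - 2)) = 1/(2*(-2 + C)))
S(-3, 2)*a(V(4)) + 4 = (-3*(1 - 3))*(1/(2*(-2 + 4))) + 4 = (-3*(-2))*((1/2)/2) + 4 = 6*((1/2)*(1/2)) + 4 = 6*(1/4) + 4 = 3/2 + 4 = 11/2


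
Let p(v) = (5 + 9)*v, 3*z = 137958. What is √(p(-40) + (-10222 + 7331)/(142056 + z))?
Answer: I*√19802028137262/188042 ≈ 23.665*I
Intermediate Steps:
z = 45986 (z = (⅓)*137958 = 45986)
p(v) = 14*v
√(p(-40) + (-10222 + 7331)/(142056 + z)) = √(14*(-40) + (-10222 + 7331)/(142056 + 45986)) = √(-560 - 2891/188042) = √(-105306411/188042) = I*√19802028137262/188042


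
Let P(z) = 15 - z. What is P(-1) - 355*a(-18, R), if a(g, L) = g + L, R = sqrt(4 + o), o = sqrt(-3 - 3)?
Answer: 6406 - 355*sqrt(4 + I*sqrt(6)) ≈ 5666.0 - 208.58*I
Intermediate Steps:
o = I*sqrt(6) (o = sqrt(-6) = I*sqrt(6) ≈ 2.4495*I)
R = sqrt(4 + I*sqrt(6)) ≈ 2.0845 + 0.58754*I
a(g, L) = L + g
P(-1) - 355*a(-18, R) = (15 - 1*(-1)) - 355*(sqrt(4 + I*sqrt(6)) - 18) = (15 + 1) - 355*(-18 + sqrt(4 + I*sqrt(6))) = 16 + (6390 - 355*sqrt(4 + I*sqrt(6))) = 6406 - 355*sqrt(4 + I*sqrt(6))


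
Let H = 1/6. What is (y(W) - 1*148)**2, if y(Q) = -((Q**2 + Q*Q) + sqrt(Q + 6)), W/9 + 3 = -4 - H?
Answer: 286861735/4 + 50811*I*sqrt(26)/2 ≈ 7.1715e+7 + 1.2954e+5*I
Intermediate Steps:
H = 1/6 ≈ 0.16667
W = -129/2 (W = -27 + 9*(-4 - 1*1/6) = -27 + 9*(-4 - 1/6) = -27 + 9*(-25/6) = -27 - 75/2 = -129/2 ≈ -64.500)
y(Q) = -sqrt(6 + Q) - 2*Q**2 (y(Q) = -((Q**2 + Q**2) + sqrt(6 + Q)) = -(2*Q**2 + sqrt(6 + Q)) = -(sqrt(6 + Q) + 2*Q**2) = -sqrt(6 + Q) - 2*Q**2)
(y(W) - 1*148)**2 = ((-sqrt(6 - 129/2) - 2*(-129/2)**2) - 1*148)**2 = ((-sqrt(-117/2) - 2*16641/4) - 148)**2 = ((-3*I*sqrt(26)/2 - 16641/2) - 148)**2 = ((-16641/2 - 3*I*sqrt(26)/2) - 148)**2 = (-16937/2 - 3*I*sqrt(26)/2)**2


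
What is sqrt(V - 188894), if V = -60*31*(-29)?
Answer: I*sqrt(134954) ≈ 367.36*I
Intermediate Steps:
V = 53940 (V = -1860*(-29) = 53940)
sqrt(V - 188894) = sqrt(53940 - 188894) = sqrt(-134954) = I*sqrt(134954)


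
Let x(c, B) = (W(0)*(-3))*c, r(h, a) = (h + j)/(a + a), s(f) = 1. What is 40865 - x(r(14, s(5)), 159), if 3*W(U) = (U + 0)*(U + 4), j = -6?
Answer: 40865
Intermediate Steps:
W(U) = U*(4 + U)/3 (W(U) = ((U + 0)*(U + 4))/3 = (U*(4 + U))/3 = U*(4 + U)/3)
r(h, a) = (-6 + h)/(2*a) (r(h, a) = (h - 6)/(a + a) = (-6 + h)/((2*a)) = (-6 + h)*(1/(2*a)) = (-6 + h)/(2*a))
x(c, B) = 0 (x(c, B) = (((⅓)*0*(4 + 0))*(-3))*c = (((⅓)*0*4)*(-3))*c = (0*(-3))*c = 0*c = 0)
40865 - x(r(14, s(5)), 159) = 40865 - 1*0 = 40865 + 0 = 40865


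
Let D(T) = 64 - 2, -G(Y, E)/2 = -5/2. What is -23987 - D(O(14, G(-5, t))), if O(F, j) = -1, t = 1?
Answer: -24049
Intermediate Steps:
G(Y, E) = 5 (G(Y, E) = -(-10)/2 = -2*(-5/2) = 5)
D(T) = 62
-23987 - D(O(14, G(-5, t))) = -23987 - 1*62 = -23987 - 62 = -24049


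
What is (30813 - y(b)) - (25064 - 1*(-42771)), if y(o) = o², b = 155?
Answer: -61047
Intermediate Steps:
(30813 - y(b)) - (25064 - 1*(-42771)) = (30813 - 1*155²) - (25064 - 1*(-42771)) = (30813 - 1*24025) - (25064 + 42771) = (30813 - 24025) - 1*67835 = 6788 - 67835 = -61047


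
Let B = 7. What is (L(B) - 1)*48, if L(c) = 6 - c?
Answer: -96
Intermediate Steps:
(L(B) - 1)*48 = ((6 - 1*7) - 1)*48 = ((6 - 7) - 1)*48 = (-1 - 1)*48 = -2*48 = -96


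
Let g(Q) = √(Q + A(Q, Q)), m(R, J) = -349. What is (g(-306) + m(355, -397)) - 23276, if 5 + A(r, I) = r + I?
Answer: -23625 + I*√923 ≈ -23625.0 + 30.381*I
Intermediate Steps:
A(r, I) = -5 + I + r (A(r, I) = -5 + (r + I) = -5 + (I + r) = -5 + I + r)
g(Q) = √(-5 + 3*Q) (g(Q) = √(Q + (-5 + Q + Q)) = √(Q + (-5 + 2*Q)) = √(-5 + 3*Q))
(g(-306) + m(355, -397)) - 23276 = (√(-5 + 3*(-306)) - 349) - 23276 = (√(-5 - 918) - 349) - 23276 = (√(-923) - 349) - 23276 = (I*√923 - 349) - 23276 = (-349 + I*√923) - 23276 = -23625 + I*√923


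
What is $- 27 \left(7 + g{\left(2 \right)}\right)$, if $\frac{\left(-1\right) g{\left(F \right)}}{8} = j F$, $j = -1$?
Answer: $-621$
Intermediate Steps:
$g{\left(F \right)} = 8 F$ ($g{\left(F \right)} = - 8 \left(- F\right) = 8 F$)
$- 27 \left(7 + g{\left(2 \right)}\right) = - 27 \left(7 + 8 \cdot 2\right) = - 27 \left(7 + 16\right) = \left(-27\right) 23 = -621$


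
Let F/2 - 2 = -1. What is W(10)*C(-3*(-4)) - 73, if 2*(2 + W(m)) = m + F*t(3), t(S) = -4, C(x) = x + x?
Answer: -97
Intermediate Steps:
C(x) = 2*x
F = 2 (F = 4 + 2*(-1) = 4 - 2 = 2)
W(m) = -6 + m/2 (W(m) = -2 + (m + 2*(-4))/2 = -2 + (m - 8)/2 = -2 + (-8 + m)/2 = -2 + (-4 + m/2) = -6 + m/2)
W(10)*C(-3*(-4)) - 73 = (-6 + (1/2)*10)*(2*(-3*(-4))) - 73 = (-6 + 5)*(2*12) - 73 = -1*24 - 73 = -24 - 73 = -97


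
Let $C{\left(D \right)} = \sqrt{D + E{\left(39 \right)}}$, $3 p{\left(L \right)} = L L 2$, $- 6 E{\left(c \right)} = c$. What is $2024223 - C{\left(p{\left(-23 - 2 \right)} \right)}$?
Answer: $2024223 - \frac{\sqrt{14766}}{6} \approx 2.0242 \cdot 10^{6}$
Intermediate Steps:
$E{\left(c \right)} = - \frac{c}{6}$
$p{\left(L \right)} = \frac{2 L^{2}}{3}$ ($p{\left(L \right)} = \frac{L L 2}{3} = \frac{L^{2} \cdot 2}{3} = \frac{2 L^{2}}{3}$)
$C{\left(D \right)} = \sqrt{- \frac{13}{2} + D}$ ($C{\left(D \right)} = \sqrt{D - \frac{13}{2}} = \sqrt{- \frac{13}{2} + D}$)
$2024223 - C{\left(p{\left(-23 - 2 \right)} \right)} = 2024223 - \frac{\sqrt{-26 + 4 \frac{2 \left(-23 - 2\right)^{2}}{3}}}{2} = 2024223 - \frac{\sqrt{-26 + 4 \frac{2 \left(-25\right)^{2}}{3}}}{2} = 2024223 - \frac{\sqrt{-26 + 4 \cdot \frac{2}{3} \cdot 625}}{2} = 2024223 - \frac{\sqrt{-26 + 4 \cdot \frac{1250}{3}}}{2} = 2024223 - \frac{\sqrt{-26 + \frac{5000}{3}}}{2} = 2024223 - \frac{\sqrt{\frac{4922}{3}}}{2} = 2024223 - \frac{\frac{1}{3} \sqrt{14766}}{2} = 2024223 - \frac{\sqrt{14766}}{6}$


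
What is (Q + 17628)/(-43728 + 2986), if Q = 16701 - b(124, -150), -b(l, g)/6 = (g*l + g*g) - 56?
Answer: -57393/40742 ≈ -1.4087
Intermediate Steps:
b(l, g) = 336 - 6*g² - 6*g*l (b(l, g) = -6*((g*l + g*g) - 56) = -6*((g*l + g²) - 56) = -6*((g² + g*l) - 56) = -6*(-56 + g² + g*l) = 336 - 6*g² - 6*g*l)
Q = 39765 (Q = 16701 - (336 - 6*(-150)² - 6*(-150)*124) = 16701 - (336 - 6*22500 + 111600) = 16701 - (336 - 135000 + 111600) = 16701 - 1*(-23064) = 16701 + 23064 = 39765)
(Q + 17628)/(-43728 + 2986) = (39765 + 17628)/(-43728 + 2986) = 57393/(-40742) = 57393*(-1/40742) = -57393/40742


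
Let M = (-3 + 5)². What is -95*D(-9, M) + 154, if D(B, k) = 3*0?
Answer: 154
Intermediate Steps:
M = 4 (M = 2² = 4)
D(B, k) = 0
-95*D(-9, M) + 154 = -95*0 + 154 = 0 + 154 = 154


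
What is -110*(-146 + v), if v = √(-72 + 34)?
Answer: 16060 - 110*I*√38 ≈ 16060.0 - 678.09*I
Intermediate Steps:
v = I*√38 (v = √(-38) = I*√38 ≈ 6.1644*I)
-110*(-146 + v) = -110*(-146 + I*√38) = 16060 - 110*I*√38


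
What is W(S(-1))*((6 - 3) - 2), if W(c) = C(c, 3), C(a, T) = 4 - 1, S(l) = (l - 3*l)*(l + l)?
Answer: 3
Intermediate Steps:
S(l) = -4*l**2 (S(l) = (-2*l)*(2*l) = -4*l**2)
C(a, T) = 3
W(c) = 3
W(S(-1))*((6 - 3) - 2) = 3*((6 - 3) - 2) = 3*(3 - 2) = 3*1 = 3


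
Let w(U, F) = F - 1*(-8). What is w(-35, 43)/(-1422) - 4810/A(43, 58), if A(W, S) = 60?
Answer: -6336/79 ≈ -80.203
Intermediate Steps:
w(U, F) = 8 + F (w(U, F) = F + 8 = 8 + F)
w(-35, 43)/(-1422) - 4810/A(43, 58) = (8 + 43)/(-1422) - 4810/60 = 51*(-1/1422) - 4810*1/60 = -17/474 - 481/6 = -6336/79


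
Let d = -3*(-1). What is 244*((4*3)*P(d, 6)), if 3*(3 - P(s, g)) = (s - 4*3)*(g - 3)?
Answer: 35136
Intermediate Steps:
d = 3
P(s, g) = 3 - (-12 + s)*(-3 + g)/3 (P(s, g) = 3 - (s - 4*3)*(g - 3)/3 = 3 - (s - 12)*(-3 + g)/3 = 3 - (-12 + s)*(-3 + g)/3)
244*((4*3)*P(d, 6)) = 244*((4*3)*(-9 + 3 + 4*6 - ⅓*6*3)) = 244*(12*(-9 + 3 + 24 - 6)) = 244*(12*12) = 244*144 = 35136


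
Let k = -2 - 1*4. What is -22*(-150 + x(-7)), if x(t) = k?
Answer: 3432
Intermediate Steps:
k = -6 (k = -2 - 4 = -6)
x(t) = -6
-22*(-150 + x(-7)) = -22*(-150 - 6) = -22*(-156) = 3432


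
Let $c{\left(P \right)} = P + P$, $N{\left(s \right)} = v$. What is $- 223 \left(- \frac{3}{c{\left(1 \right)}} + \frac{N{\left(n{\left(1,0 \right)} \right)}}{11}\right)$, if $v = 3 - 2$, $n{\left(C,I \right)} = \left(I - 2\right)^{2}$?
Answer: $\frac{6913}{22} \approx 314.23$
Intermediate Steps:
$n{\left(C,I \right)} = \left(-2 + I\right)^{2}$
$v = 1$ ($v = 3 - 2 = 1$)
$N{\left(s \right)} = 1$
$c{\left(P \right)} = 2 P$
$- 223 \left(- \frac{3}{c{\left(1 \right)}} + \frac{N{\left(n{\left(1,0 \right)} \right)}}{11}\right) = - 223 \left(- \frac{3}{2 \cdot 1} + 1 \cdot \frac{1}{11}\right) = - 223 \left(- \frac{3}{2} + 1 \cdot \frac{1}{11}\right) = - 223 \left(\left(-3\right) \frac{1}{2} + \frac{1}{11}\right) = - 223 \left(- \frac{3}{2} + \frac{1}{11}\right) = \left(-223\right) \left(- \frac{31}{22}\right) = \frac{6913}{22}$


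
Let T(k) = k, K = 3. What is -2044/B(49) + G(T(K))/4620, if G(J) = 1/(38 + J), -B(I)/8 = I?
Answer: 987691/189420 ≈ 5.2143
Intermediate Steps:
B(I) = -8*I
-2044/B(49) + G(T(K))/4620 = -2044/((-8*49)) + 1/((38 + 3)*4620) = -2044/(-392) + (1/4620)/41 = -2044*(-1/392) + (1/41)*(1/4620) = 73/14 + 1/189420 = 987691/189420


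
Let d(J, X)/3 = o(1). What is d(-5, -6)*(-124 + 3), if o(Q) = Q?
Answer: -363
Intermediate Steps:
d(J, X) = 3 (d(J, X) = 3*1 = 3)
d(-5, -6)*(-124 + 3) = 3*(-124 + 3) = 3*(-121) = -363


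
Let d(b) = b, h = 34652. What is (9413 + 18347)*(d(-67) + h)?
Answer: 960079600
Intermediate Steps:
(9413 + 18347)*(d(-67) + h) = (9413 + 18347)*(-67 + 34652) = 27760*34585 = 960079600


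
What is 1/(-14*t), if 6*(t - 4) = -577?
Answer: 3/3871 ≈ 0.00077499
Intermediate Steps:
t = -553/6 (t = 4 + (⅙)*(-577) = 4 - 577/6 = -553/6 ≈ -92.167)
1/(-14*t) = 1/(-14*(-553/6)) = 1/(3871/3) = 3/3871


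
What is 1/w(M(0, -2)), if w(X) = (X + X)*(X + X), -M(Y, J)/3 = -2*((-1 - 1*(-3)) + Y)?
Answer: 1/576 ≈ 0.0017361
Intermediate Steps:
M(Y, J) = 12 + 6*Y (M(Y, J) = -(-6)*((-1 - 1*(-3)) + Y) = -(-6)*((-1 + 3) + Y) = -(-6)*(2 + Y) = -3*(-4 - 2*Y) = 12 + 6*Y)
w(X) = 4*X**2 (w(X) = (2*X)*(2*X) = 4*X**2)
1/w(M(0, -2)) = 1/(4*(12 + 6*0)**2) = 1/(4*(12 + 0)**2) = 1/(4*12**2) = 1/(4*144) = 1/576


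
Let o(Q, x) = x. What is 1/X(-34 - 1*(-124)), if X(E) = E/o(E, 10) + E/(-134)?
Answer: 67/558 ≈ 0.12007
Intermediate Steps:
X(E) = 31*E/335 (X(E) = E/10 + E/(-134) = E*(1/10) + E*(-1/134) = E/10 - E/134 = 31*E/335)
1/X(-34 - 1*(-124)) = 1/(31*(-34 - 1*(-124))/335) = 1/(31*(-34 + 124)/335) = 1/((31/335)*90) = 1/(558/67) = 67/558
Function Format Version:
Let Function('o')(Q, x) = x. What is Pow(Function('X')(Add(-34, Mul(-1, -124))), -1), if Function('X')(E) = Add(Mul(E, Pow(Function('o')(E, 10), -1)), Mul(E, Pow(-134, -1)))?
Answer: Rational(67, 558) ≈ 0.12007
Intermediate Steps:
Function('X')(E) = Mul(Rational(31, 335), E) (Function('X')(E) = Add(Mul(E, Pow(10, -1)), Mul(E, Pow(-134, -1))) = Add(Mul(E, Rational(1, 10)), Mul(E, Rational(-1, 134))) = Add(Mul(Rational(1, 10), E), Mul(Rational(-1, 134), E)) = Mul(Rational(31, 335), E))
Pow(Function('X')(Add(-34, Mul(-1, -124))), -1) = Pow(Mul(Rational(31, 335), Add(-34, Mul(-1, -124))), -1) = Pow(Mul(Rational(31, 335), Add(-34, 124)), -1) = Pow(Mul(Rational(31, 335), 90), -1) = Pow(Rational(558, 67), -1) = Rational(67, 558)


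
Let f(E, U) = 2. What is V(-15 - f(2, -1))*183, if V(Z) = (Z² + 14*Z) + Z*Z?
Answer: 62220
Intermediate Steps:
V(Z) = 2*Z² + 14*Z (V(Z) = (Z² + 14*Z) + Z² = 2*Z² + 14*Z)
V(-15 - f(2, -1))*183 = (2*(-15 - 1*2)*(7 + (-15 - 1*2)))*183 = (2*(-15 - 2)*(7 + (-15 - 2)))*183 = (2*(-17)*(7 - 17))*183 = (2*(-17)*(-10))*183 = 340*183 = 62220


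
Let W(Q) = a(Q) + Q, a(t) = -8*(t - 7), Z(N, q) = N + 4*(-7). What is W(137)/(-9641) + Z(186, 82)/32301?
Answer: 30691081/311413941 ≈ 0.098554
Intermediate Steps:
Z(N, q) = -28 + N (Z(N, q) = N - 28 = -28 + N)
a(t) = 56 - 8*t (a(t) = -8*(-7 + t) = 56 - 8*t)
W(Q) = 56 - 7*Q (W(Q) = (56 - 8*Q) + Q = 56 - 7*Q)
W(137)/(-9641) + Z(186, 82)/32301 = (56 - 7*137)/(-9641) + (-28 + 186)/32301 = (56 - 959)*(-1/9641) + 158*(1/32301) = -903*(-1/9641) + 158/32301 = 903/9641 + 158/32301 = 30691081/311413941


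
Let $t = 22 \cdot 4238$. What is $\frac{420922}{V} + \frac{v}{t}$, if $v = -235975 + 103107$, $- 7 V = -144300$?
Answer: $\frac{189010897}{9951150} \approx 18.994$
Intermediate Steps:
$V = \frac{144300}{7}$ ($V = \left(- \frac{1}{7}\right) \left(-144300\right) = \frac{144300}{7} \approx 20614.0$)
$t = 93236$
$v = -132868$
$\frac{420922}{V} + \frac{v}{t} = \frac{420922}{\frac{144300}{7}} - \frac{132868}{93236} = 420922 \cdot \frac{7}{144300} - \frac{33217}{23309} = \frac{1473227}{72150} - \frac{33217}{23309} = \frac{189010897}{9951150}$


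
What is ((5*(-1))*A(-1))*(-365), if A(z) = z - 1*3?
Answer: -7300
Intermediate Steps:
A(z) = -3 + z (A(z) = z - 3 = -3 + z)
((5*(-1))*A(-1))*(-365) = ((5*(-1))*(-3 - 1))*(-365) = -5*(-4)*(-365) = 20*(-365) = -7300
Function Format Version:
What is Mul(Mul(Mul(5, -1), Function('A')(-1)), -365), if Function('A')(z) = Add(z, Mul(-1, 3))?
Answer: -7300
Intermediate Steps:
Function('A')(z) = Add(-3, z) (Function('A')(z) = Add(z, -3) = Add(-3, z))
Mul(Mul(Mul(5, -1), Function('A')(-1)), -365) = Mul(Mul(Mul(5, -1), Add(-3, -1)), -365) = Mul(Mul(-5, -4), -365) = Mul(20, -365) = -7300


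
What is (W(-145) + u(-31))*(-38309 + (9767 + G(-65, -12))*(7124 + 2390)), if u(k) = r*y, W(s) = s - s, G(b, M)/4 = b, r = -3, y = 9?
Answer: -2441104803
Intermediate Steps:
G(b, M) = 4*b
W(s) = 0
u(k) = -27 (u(k) = -3*9 = -27)
(W(-145) + u(-31))*(-38309 + (9767 + G(-65, -12))*(7124 + 2390)) = (0 - 27)*(-38309 + (9767 + 4*(-65))*(7124 + 2390)) = -27*(-38309 + (9767 - 260)*9514) = -27*(-38309 + 9507*9514) = -27*(-38309 + 90449598) = -27*90411289 = -2441104803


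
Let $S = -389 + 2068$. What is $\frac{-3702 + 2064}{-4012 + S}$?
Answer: $\frac{1638}{2333} \approx 0.7021$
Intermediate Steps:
$S = 1679$
$\frac{-3702 + 2064}{-4012 + S} = \frac{-3702 + 2064}{-4012 + 1679} = - \frac{1638}{-2333} = \left(-1638\right) \left(- \frac{1}{2333}\right) = \frac{1638}{2333}$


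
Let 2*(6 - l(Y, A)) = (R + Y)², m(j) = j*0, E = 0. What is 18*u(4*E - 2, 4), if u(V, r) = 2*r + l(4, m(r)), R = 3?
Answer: -189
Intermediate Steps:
m(j) = 0
l(Y, A) = 6 - (3 + Y)²/2
u(V, r) = -37/2 + 2*r (u(V, r) = 2*r + (6 - (3 + 4)²/2) = 2*r + (6 - ½*7²) = 2*r + (6 - ½*49) = 2*r + (6 - 49/2) = 2*r - 37/2 = -37/2 + 2*r)
18*u(4*E - 2, 4) = 18*(-37/2 + 2*4) = 18*(-37/2 + 8) = 18*(-21/2) = -189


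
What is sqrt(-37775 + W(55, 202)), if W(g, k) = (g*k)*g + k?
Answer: sqrt(573477) ≈ 757.28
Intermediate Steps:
W(g, k) = k + k*g**2 (W(g, k) = k*g**2 + k = k + k*g**2)
sqrt(-37775 + W(55, 202)) = sqrt(-37775 + 202*(1 + 55**2)) = sqrt(-37775 + 202*(1 + 3025)) = sqrt(-37775 + 202*3026) = sqrt(-37775 + 611252) = sqrt(573477)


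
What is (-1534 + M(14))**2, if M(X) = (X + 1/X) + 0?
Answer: 452795841/196 ≈ 2.3102e+6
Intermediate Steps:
M(X) = X + 1/X
(-1534 + M(14))**2 = (-1534 + (14 + 1/14))**2 = (-1534 + 197/14)**2 = (-21279/14)**2 = 452795841/196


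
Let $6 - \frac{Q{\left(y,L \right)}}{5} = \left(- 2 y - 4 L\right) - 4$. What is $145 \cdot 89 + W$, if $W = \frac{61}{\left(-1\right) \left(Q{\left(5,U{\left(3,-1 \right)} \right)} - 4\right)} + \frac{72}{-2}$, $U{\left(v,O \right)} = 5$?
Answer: $\frac{2522263}{196} \approx 12869.0$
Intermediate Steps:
$Q{\left(y,L \right)} = 50 + 10 y + 20 L$ ($Q{\left(y,L \right)} = 30 - 5 \left(\left(- 2 y - 4 L\right) - 4\right) = 30 - 5 \left(\left(- 4 L - 2 y\right) - 4\right) = 30 - 5 \left(-4 - 4 L - 2 y\right) = 30 + \left(20 + 10 y + 20 L\right) = 50 + 10 y + 20 L$)
$W = - \frac{7117}{196}$ ($W = \frac{61}{\left(-1\right) \left(\left(50 + 10 \cdot 5 + 20 \cdot 5\right) - 4\right)} + \frac{72}{-2} = \frac{61}{\left(-1\right) \left(\left(50 + 50 + 100\right) - 4\right)} + 72 \left(- \frac{1}{2}\right) = \frac{61}{\left(-1\right) \left(200 - 4\right)} - 36 = \frac{61}{\left(-1\right) 196} - 36 = \frac{61}{-196} - 36 = 61 \left(- \frac{1}{196}\right) - 36 = - \frac{61}{196} - 36 = - \frac{7117}{196} \approx -36.311$)
$145 \cdot 89 + W = 145 \cdot 89 - \frac{7117}{196} = 12905 - \frac{7117}{196} = \frac{2522263}{196}$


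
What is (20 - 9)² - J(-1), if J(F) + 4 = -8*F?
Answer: 117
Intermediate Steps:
J(F) = -4 - 8*F
(20 - 9)² - J(-1) = (20 - 9)² - (-4 - 8*(-1)) = 11² - (-4 + 8) = 121 - 1*4 = 121 - 4 = 117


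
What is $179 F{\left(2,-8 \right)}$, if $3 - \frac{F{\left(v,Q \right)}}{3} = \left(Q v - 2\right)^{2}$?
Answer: $-172377$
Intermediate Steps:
$F{\left(v,Q \right)} = 9 - 3 \left(-2 + Q v\right)^{2}$ ($F{\left(v,Q \right)} = 9 - 3 \left(Q v - 2\right)^{2} = 9 - 3 \left(-2 + Q v\right)^{2}$)
$179 F{\left(2,-8 \right)} = 179 \left(9 - 3 \left(-2 - 16\right)^{2}\right) = 179 \left(9 - 3 \left(-18\right)^{2}\right) = 179 \left(9 - 972\right) = 179 \left(-963\right) = -172377$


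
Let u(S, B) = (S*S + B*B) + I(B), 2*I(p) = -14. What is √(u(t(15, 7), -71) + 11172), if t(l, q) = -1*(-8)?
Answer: √16270 ≈ 127.55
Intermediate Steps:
I(p) = -7 (I(p) = (½)*(-14) = -7)
t(l, q) = 8
u(S, B) = -7 + B² + S² (u(S, B) = (S*S + B*B) - 7 = (S² + B²) - 7 = (B² + S²) - 7 = -7 + B² + S²)
√(u(t(15, 7), -71) + 11172) = √((-7 + (-71)² + 8²) + 11172) = √((-7 + 5041 + 64) + 11172) = √(5098 + 11172) = √16270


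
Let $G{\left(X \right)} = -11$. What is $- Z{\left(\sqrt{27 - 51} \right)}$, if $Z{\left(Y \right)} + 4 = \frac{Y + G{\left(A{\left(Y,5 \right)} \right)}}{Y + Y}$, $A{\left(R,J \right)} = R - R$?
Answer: $\frac{7}{2} - \frac{11 i \sqrt{6}}{24} \approx 3.5 - 1.1227 i$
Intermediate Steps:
$A{\left(R,J \right)} = 0$
$Z{\left(Y \right)} = -4 + \frac{-11 + Y}{2 Y}$ ($Z{\left(Y \right)} = -4 + \frac{Y - 11}{Y + Y} = -4 + \frac{-11 + Y}{2 Y}$)
$- Z{\left(\sqrt{27 - 51} \right)} = - \frac{-11 - 7 \sqrt{27 - 51}}{2 \sqrt{27 - 51}} = - \frac{-11 - 7 \sqrt{-24}}{2 \sqrt{-24}} = - \frac{-11 - 7 \cdot 2 i \sqrt{6}}{2 \cdot 2 i \sqrt{6}} = - \frac{- \frac{i \sqrt{6}}{12} \left(-11 - 14 i \sqrt{6}\right)}{2} = - \frac{\left(-1\right) i \sqrt{6} \left(-11 - 14 i \sqrt{6}\right)}{24} = \frac{i \sqrt{6} \left(-11 - 14 i \sqrt{6}\right)}{24}$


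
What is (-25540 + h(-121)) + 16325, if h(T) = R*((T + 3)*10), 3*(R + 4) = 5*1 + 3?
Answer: -22925/3 ≈ -7641.7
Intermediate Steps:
R = -4/3 (R = -4 + (5*1 + 3)/3 = -4 + (5 + 3)/3 = -4 + (1/3)*8 = -4 + 8/3 = -4/3 ≈ -1.3333)
h(T) = -40 - 40*T/3 (h(T) = -4*(T + 3)*10/3 = -4*(3 + T)*10/3 = -4*(30 + 10*T)/3 = -40 - 40*T/3)
(-25540 + h(-121)) + 16325 = (-25540 + (-40 - 40/3*(-121))) + 16325 = (-25540 + (-40 + 4840/3)) + 16325 = (-25540 + 4720/3) + 16325 = -71900/3 + 16325 = -22925/3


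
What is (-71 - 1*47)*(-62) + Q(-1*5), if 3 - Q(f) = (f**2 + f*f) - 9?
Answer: 7278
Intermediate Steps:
Q(f) = 12 - 2*f**2 (Q(f) = 3 - ((f**2 + f*f) - 9) = 3 - ((f**2 + f**2) - 9) = 3 - (2*f**2 - 9) = 3 - (-9 + 2*f**2) = 3 + (9 - 2*f**2) = 12 - 2*f**2)
(-71 - 1*47)*(-62) + Q(-1*5) = (-71 - 1*47)*(-62) + (12 - 2*(-1*5)**2) = (-71 - 47)*(-62) + (12 - 2*(-5)**2) = -118*(-62) + (12 - 2*25) = 7316 + (12 - 50) = 7316 - 38 = 7278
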